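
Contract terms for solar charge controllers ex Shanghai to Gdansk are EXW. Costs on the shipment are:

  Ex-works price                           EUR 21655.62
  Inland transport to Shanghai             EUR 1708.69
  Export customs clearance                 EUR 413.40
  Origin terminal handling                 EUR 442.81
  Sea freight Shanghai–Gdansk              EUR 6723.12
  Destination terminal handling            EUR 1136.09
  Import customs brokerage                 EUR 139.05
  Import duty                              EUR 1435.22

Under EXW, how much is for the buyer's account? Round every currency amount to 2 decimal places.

EXW: the seller makes goods available at their premises; the buyer bears all onward costs.
Seller's account: goods 21655.62 = 21655.62
Buyer's account: inland to port 1708.69 + export clearance 413.40 + origin terminal 442.81 + freight 6723.12 + destination terminal 1136.09 + brokerage 139.05 + duty 1435.22 = 11998.38

Buyer's account: EUR 11998.38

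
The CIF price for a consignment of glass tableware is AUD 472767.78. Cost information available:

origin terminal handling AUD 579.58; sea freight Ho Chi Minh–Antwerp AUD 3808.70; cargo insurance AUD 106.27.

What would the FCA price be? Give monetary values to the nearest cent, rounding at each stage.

From CIF to FCA, the seller no longer bears: origin terminal, freight, insurance.
FCA price = 472767.78 − 579.58 − 3808.70 − 106.27 = 468273.23

FCA price: AUD 468273.23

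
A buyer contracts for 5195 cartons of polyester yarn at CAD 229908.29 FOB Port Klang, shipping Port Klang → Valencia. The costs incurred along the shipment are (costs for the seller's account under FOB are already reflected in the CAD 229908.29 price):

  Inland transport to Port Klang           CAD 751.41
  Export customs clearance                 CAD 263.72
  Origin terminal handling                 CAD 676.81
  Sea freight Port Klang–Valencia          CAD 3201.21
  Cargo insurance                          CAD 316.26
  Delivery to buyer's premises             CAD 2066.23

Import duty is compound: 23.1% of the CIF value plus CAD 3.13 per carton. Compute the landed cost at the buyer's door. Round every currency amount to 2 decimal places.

Total landed cost: CAD 305673.69

FOB: the seller bears costs until goods are on board at the origin port; the buyer bears freight, insurance and all costs thereafter.
Already in the invoice (seller's account under FOB): inland to port, export clearance, origin terminal — exclude.
CIF value = FOB price + freight + insurance = 229908.29 + 3201.21 + 316.26 = 233425.76
Ad valorem component: 233425.76 × 23.1% = 53921.35
Specific component: 5195 × 3.13 = 16260.35
Import duty = 53921.35 + 16260.35 = 70181.70
Buyer bears: freight 3201.21 + insurance 316.26 + delivery 2066.23 + duty 70181.70 = 75765.40
Landed cost = invoice 229908.29 + 75765.40 = 305673.69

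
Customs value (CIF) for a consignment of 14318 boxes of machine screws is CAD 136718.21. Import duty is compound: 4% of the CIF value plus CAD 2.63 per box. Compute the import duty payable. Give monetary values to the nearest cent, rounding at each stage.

Ad valorem component: 136718.21 × 4% = 5468.73
Specific component: 14318 × 2.63 = 37656.34
Import duty = 5468.73 + 37656.34 = 43125.07

Import duty: CAD 43125.07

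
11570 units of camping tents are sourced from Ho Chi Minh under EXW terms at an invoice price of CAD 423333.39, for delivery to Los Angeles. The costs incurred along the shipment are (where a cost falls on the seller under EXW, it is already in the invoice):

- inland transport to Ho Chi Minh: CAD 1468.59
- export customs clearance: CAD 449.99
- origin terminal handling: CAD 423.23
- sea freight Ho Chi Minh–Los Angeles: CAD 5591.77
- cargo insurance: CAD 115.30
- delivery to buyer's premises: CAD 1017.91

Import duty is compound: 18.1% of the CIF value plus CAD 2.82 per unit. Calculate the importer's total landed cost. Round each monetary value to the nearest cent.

Total landed cost: CAD 543107.77

EXW: the seller makes goods available at their premises; the buyer bears all onward costs.
CIF value = EXW price + inland to port + export clearance + origin terminal + freight + insurance = 423333.39 + 1468.59 + 449.99 + 423.23 + 5591.77 + 115.30 = 431382.27
Ad valorem component: 431382.27 × 18.1% = 78080.19
Specific component: 11570 × 2.82 = 32627.40
Import duty = 78080.19 + 32627.40 = 110707.59
Buyer bears: inland to port 1468.59 + export clearance 449.99 + origin terminal 423.23 + freight 5591.77 + insurance 115.30 + delivery 1017.91 + duty 110707.59 = 119774.38
Landed cost = invoice 423333.39 + 119774.38 = 543107.77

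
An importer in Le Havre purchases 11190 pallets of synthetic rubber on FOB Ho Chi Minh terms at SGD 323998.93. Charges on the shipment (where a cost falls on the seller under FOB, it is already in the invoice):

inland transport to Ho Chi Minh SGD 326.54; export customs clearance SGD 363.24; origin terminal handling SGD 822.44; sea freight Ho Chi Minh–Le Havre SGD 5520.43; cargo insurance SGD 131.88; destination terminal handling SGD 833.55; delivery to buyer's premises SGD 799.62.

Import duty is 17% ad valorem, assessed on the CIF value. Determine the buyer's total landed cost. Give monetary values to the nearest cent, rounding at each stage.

Total landed cost: SGD 387325.12

FOB: the seller bears costs until goods are on board at the origin port; the buyer bears freight, insurance and all costs thereafter.
Already in the invoice (seller's account under FOB): inland to port, export clearance, origin terminal — exclude.
CIF value = FOB price + freight + insurance = 323998.93 + 5520.43 + 131.88 = 329651.24
Import duty = 329651.24 × 17% = 56040.71
Buyer bears: freight 5520.43 + insurance 131.88 + destination terminal 833.55 + delivery 799.62 + duty 56040.71 = 63326.19
Landed cost = invoice 323998.93 + 63326.19 = 387325.12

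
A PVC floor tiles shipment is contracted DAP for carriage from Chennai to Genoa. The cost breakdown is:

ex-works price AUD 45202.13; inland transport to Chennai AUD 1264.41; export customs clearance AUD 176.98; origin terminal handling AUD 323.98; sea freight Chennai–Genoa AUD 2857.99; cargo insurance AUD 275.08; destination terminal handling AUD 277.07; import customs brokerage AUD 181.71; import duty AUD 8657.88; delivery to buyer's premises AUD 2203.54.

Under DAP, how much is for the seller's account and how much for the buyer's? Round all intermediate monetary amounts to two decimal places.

Seller: AUD 52581.18; buyer: AUD 8839.59

DAP: the seller bears all costs to the named destination except import duty and clearance.
Seller's account: goods 45202.13 + inland to port 1264.41 + export clearance 176.98 + origin terminal 323.98 + freight 2857.99 + insurance 275.08 + destination terminal 277.07 + delivery 2203.54 = 52581.18
Buyer's account: brokerage 181.71 + duty 8657.88 = 8839.59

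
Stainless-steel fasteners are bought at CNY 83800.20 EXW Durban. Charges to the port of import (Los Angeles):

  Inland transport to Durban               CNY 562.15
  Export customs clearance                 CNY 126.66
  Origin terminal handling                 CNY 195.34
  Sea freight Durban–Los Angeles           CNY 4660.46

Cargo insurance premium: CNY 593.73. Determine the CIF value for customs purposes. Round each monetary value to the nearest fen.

CIF = EXW price + pre-shipment costs + freight + insurance
CIF = 83800.20 + 562.15 + 126.66 + 195.34 + 4660.46 + 593.73 = 89938.54

CIF value: CNY 89938.54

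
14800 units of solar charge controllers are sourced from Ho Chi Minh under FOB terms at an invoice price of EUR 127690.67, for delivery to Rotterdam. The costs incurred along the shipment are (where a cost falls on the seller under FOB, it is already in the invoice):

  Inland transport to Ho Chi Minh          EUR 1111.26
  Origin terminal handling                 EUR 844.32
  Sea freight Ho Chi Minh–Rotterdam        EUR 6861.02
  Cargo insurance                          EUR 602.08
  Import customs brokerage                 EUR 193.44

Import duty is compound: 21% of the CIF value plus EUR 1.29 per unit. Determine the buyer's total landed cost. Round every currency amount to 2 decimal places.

FOB: the seller bears costs until goods are on board at the origin port; the buyer bears freight, insurance and all costs thereafter.
Already in the invoice (seller's account under FOB): inland to port, origin terminal — exclude.
CIF value = FOB price + freight + insurance = 127690.67 + 6861.02 + 602.08 = 135153.77
Ad valorem component: 135153.77 × 21% = 28382.29
Specific component: 14800 × 1.29 = 19092.00
Import duty = 28382.29 + 19092.00 = 47474.29
Buyer bears: freight 6861.02 + insurance 602.08 + brokerage 193.44 + duty 47474.29 = 55130.83
Landed cost = invoice 127690.67 + 55130.83 = 182821.50

Total landed cost: EUR 182821.50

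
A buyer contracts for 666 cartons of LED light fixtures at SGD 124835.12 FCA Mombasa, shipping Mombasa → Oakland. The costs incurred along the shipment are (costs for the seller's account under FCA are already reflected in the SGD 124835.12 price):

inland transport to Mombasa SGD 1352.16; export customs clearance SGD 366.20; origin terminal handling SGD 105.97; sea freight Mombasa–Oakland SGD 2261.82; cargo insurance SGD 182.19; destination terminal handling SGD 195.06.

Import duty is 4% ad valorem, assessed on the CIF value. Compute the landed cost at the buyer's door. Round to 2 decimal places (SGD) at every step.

FCA: the seller delivers export-cleared goods to the carrier; the buyer bears costs from that point.
Already in the invoice (seller's account under FCA): inland to port, export clearance — exclude.
CIF value = FCA price + origin terminal + freight + insurance = 124835.12 + 105.97 + 2261.82 + 182.19 = 127385.10
Import duty = 127385.10 × 4% = 5095.40
Buyer bears: origin terminal 105.97 + freight 2261.82 + insurance 182.19 + destination terminal 195.06 + duty 5095.40 = 7840.44
Landed cost = invoice 124835.12 + 7840.44 = 132675.56

Total landed cost: SGD 132675.56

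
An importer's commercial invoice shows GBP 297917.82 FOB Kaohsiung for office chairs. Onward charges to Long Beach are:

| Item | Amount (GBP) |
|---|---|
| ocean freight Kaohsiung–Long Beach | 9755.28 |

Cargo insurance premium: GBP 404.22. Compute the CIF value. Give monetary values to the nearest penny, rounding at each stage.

CIF = FOB price + freight + insurance
CIF = 297917.82 + 9755.28 + 404.22 = 308077.32

CIF value: GBP 308077.32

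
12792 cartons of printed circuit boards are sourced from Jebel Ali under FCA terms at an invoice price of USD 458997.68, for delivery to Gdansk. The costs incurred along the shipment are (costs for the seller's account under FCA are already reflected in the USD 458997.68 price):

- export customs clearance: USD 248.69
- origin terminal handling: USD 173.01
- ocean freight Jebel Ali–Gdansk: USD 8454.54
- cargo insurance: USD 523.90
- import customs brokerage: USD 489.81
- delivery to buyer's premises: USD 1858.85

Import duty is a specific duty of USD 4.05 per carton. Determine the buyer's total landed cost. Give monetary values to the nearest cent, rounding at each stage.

Total landed cost: USD 522305.39

FCA: the seller delivers export-cleared goods to the carrier; the buyer bears costs from that point.
Already in the invoice (seller's account under FCA): export clearance — exclude.
CIF value = FCA price + origin terminal + freight + insurance = 458997.68 + 173.01 + 8454.54 + 523.90 = 468149.13
Import duty = 12792 × 4.05 = 51807.60
Buyer bears: origin terminal 173.01 + freight 8454.54 + insurance 523.90 + brokerage 489.81 + delivery 1858.85 + duty 51807.60 = 63307.71
Landed cost = invoice 458997.68 + 63307.71 = 522305.39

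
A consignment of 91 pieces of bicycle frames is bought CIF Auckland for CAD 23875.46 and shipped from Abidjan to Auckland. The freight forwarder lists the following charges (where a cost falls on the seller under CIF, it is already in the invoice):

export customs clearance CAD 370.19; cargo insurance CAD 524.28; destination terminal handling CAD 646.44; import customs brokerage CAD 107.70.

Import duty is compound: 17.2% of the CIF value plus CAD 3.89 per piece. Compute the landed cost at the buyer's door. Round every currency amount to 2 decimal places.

CIF: the seller pays costs through ocean freight and marine insurance to the destination port.
Already in the invoice (seller's account under CIF): export clearance, insurance — exclude.
The CIF price already equals the CIF value: 23875.46
Ad valorem component: 23875.46 × 17.2% = 4106.58
Specific component: 91 × 3.89 = 353.99
Import duty = 4106.58 + 353.99 = 4460.57
Buyer bears: destination terminal 646.44 + brokerage 107.70 + duty 4460.57 = 5214.71
Landed cost = invoice 23875.46 + 5214.71 = 29090.17

Total landed cost: CAD 29090.17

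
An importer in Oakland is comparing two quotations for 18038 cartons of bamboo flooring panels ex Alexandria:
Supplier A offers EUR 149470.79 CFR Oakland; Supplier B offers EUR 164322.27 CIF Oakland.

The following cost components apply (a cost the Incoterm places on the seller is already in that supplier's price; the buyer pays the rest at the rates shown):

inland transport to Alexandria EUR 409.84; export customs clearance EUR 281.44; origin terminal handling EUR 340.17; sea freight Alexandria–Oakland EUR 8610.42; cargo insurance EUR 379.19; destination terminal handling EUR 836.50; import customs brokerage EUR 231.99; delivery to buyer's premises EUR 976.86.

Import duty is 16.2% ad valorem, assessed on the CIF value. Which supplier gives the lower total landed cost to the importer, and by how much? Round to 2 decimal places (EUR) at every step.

Supplier A (CFR):
CIF value = CFR price + insurance = 149470.79 + 379.19 = 149849.98
Import duty = 149849.98 × 16.2% = 24275.70
Buyer bears (A): 379.19 + 836.50 + 231.99 + 976.86 = 2424.54
Landed cost (A) = invoice 149470.79 + 2424.54 + duty 24275.70 = 176171.03
Supplier B (CIF):
The CIF price already equals the CIF value: 164322.27
Import duty = 164322.27 × 16.2% = 26620.21
Buyer bears (B): 836.50 + 231.99 + 976.86 = 2045.35
Landed cost (B) = invoice 164322.27 + 2045.35 + duty 26620.21 = 192987.83
Difference = |176171.03 − 192987.83| = 16816.80

Supplier A is cheaper by EUR 16816.80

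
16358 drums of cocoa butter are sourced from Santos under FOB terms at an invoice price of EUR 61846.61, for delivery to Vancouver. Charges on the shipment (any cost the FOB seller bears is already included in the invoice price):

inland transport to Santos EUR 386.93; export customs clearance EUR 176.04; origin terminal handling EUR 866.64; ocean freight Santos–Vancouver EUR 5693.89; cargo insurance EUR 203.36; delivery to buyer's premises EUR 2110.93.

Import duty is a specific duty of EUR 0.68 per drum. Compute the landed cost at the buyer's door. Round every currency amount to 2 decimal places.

Total landed cost: EUR 80978.23

FOB: the seller bears costs until goods are on board at the origin port; the buyer bears freight, insurance and all costs thereafter.
Already in the invoice (seller's account under FOB): inland to port, export clearance, origin terminal — exclude.
CIF value = FOB price + freight + insurance = 61846.61 + 5693.89 + 203.36 = 67743.86
Import duty = 16358 × 0.68 = 11123.44
Buyer bears: freight 5693.89 + insurance 203.36 + delivery 2110.93 + duty 11123.44 = 19131.62
Landed cost = invoice 61846.61 + 19131.62 = 80978.23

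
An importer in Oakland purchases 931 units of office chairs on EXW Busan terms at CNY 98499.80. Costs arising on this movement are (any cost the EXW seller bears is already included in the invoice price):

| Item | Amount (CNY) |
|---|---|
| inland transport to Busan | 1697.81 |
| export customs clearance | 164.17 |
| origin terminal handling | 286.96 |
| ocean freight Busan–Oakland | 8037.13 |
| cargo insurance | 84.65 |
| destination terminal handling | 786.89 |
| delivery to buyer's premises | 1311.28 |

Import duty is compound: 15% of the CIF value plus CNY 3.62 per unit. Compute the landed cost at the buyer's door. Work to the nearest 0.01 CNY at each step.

EXW: the seller makes goods available at their premises; the buyer bears all onward costs.
CIF value = EXW price + inland to port + export clearance + origin terminal + freight + insurance = 98499.80 + 1697.81 + 164.17 + 286.96 + 8037.13 + 84.65 = 108770.52
Ad valorem component: 108770.52 × 15% = 16315.58
Specific component: 931 × 3.62 = 3370.22
Import duty = 16315.58 + 3370.22 = 19685.80
Buyer bears: inland to port 1697.81 + export clearance 164.17 + origin terminal 286.96 + freight 8037.13 + insurance 84.65 + destination terminal 786.89 + delivery 1311.28 + duty 19685.80 = 32054.69
Landed cost = invoice 98499.80 + 32054.69 = 130554.49

Total landed cost: CNY 130554.49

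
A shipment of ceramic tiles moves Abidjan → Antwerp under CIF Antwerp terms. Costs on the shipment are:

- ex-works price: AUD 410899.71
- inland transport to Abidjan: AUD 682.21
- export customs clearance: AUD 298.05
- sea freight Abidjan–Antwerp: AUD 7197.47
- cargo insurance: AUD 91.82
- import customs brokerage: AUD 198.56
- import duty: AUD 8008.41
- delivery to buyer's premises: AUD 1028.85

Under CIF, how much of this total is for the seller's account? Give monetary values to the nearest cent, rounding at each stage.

Seller's account: AUD 419169.26

CIF: the seller pays costs through ocean freight and marine insurance to the destination port.
Seller's account: goods 410899.71 + inland to port 682.21 + export clearance 298.05 + freight 7197.47 + insurance 91.82 = 419169.26
Buyer's account: brokerage 198.56 + duty 8008.41 + delivery 1028.85 = 9235.82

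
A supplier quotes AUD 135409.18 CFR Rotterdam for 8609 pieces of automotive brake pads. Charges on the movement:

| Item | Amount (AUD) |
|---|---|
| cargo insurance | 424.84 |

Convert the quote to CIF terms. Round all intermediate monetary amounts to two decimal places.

CIF price: AUD 135834.02

From CFR to CIF, the seller additionally bears: insurance.
CIF price = 135409.18 + 424.84 = 135834.02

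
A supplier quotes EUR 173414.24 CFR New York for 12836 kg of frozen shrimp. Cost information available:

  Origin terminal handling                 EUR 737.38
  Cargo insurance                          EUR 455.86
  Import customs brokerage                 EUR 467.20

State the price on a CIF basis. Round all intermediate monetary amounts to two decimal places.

CIF price: EUR 173870.10

Not relevant to the conversion: origin terminal — on the seller under both CFR and CIF; already in the CFR price and stays in the CIF price. brokerage — on the buyer under both terms; not part of either seller's price.
From CFR to CIF, the seller additionally bears: insurance.
CIF price = 173414.24 + 455.86 = 173870.10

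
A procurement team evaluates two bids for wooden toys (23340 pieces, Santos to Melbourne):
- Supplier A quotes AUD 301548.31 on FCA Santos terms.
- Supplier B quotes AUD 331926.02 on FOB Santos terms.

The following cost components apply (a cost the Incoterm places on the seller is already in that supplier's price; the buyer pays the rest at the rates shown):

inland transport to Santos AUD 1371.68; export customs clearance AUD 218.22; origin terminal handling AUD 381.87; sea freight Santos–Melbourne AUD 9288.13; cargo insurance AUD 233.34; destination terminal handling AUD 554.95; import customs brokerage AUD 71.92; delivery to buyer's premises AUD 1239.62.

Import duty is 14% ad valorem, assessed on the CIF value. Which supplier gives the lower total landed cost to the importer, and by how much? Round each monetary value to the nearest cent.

Supplier A (FCA):
CIF value = FCA price + origin terminal + freight + insurance = 301548.31 + 381.87 + 9288.13 + 233.34 = 311451.65
Import duty = 311451.65 × 14% = 43603.23
Buyer bears (A): 381.87 + 9288.13 + 233.34 + 554.95 + 71.92 + 1239.62 = 11769.83
Landed cost (A) = invoice 301548.31 + 11769.83 + duty 43603.23 = 356921.37
Supplier B (FOB):
CIF value = FOB price + freight + insurance = 331926.02 + 9288.13 + 233.34 = 341447.49
Import duty = 341447.49 × 14% = 47802.65
Buyer bears (B): 9288.13 + 233.34 + 554.95 + 71.92 + 1239.62 = 11387.96
Landed cost (B) = invoice 331926.02 + 11387.96 + duty 47802.65 = 391116.63
Difference = |356921.37 − 391116.63| = 34195.26

Supplier A is cheaper by AUD 34195.26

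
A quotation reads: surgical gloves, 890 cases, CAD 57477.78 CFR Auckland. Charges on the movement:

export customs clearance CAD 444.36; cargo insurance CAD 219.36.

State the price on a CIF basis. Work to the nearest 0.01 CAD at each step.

Not relevant to the conversion: export clearance — on the seller under both CFR and CIF; already in the CFR price and stays in the CIF price.
From CFR to CIF, the seller additionally bears: insurance.
CIF price = 57477.78 + 219.36 = 57697.14

CIF price: CAD 57697.14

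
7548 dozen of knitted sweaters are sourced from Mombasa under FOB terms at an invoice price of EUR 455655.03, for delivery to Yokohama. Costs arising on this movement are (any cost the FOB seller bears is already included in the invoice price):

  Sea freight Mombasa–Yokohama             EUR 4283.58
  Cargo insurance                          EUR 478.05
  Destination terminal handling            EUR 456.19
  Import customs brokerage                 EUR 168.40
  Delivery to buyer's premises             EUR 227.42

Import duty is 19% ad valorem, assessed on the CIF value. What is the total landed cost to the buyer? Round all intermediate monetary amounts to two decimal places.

FOB: the seller bears costs until goods are on board at the origin port; the buyer bears freight, insurance and all costs thereafter.
CIF value = FOB price + freight + insurance = 455655.03 + 4283.58 + 478.05 = 460416.66
Import duty = 460416.66 × 19% = 87479.17
Buyer bears: freight 4283.58 + insurance 478.05 + destination terminal 456.19 + brokerage 168.40 + delivery 227.42 + duty 87479.17 = 93092.81
Landed cost = invoice 455655.03 + 93092.81 = 548747.84

Total landed cost: EUR 548747.84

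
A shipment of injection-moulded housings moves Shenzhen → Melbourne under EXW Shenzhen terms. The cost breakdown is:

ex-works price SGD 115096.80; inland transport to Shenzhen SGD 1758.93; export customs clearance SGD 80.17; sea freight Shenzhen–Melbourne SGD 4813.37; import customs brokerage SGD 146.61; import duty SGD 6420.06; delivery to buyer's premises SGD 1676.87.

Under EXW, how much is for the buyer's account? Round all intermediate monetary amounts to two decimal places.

Buyer's account: SGD 14896.01

EXW: the seller makes goods available at their premises; the buyer bears all onward costs.
Seller's account: goods 115096.80 = 115096.80
Buyer's account: inland to port 1758.93 + export clearance 80.17 + freight 4813.37 + brokerage 146.61 + duty 6420.06 + delivery 1676.87 = 14896.01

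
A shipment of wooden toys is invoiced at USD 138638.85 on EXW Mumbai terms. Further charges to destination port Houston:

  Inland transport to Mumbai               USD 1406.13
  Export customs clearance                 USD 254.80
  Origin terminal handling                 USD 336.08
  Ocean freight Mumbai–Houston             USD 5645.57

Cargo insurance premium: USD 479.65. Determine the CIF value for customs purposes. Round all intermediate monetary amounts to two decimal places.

CIF value: USD 146761.08

CIF = EXW price + pre-shipment costs + freight + insurance
CIF = 138638.85 + 1406.13 + 254.80 + 336.08 + 5645.57 + 479.65 = 146761.08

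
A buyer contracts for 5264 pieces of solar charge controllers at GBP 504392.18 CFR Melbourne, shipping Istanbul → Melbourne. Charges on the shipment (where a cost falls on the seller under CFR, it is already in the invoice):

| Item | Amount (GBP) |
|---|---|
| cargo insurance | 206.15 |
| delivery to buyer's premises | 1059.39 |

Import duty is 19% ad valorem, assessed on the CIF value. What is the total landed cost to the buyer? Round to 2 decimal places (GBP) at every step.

Total landed cost: GBP 601531.40

CFR: the seller pays costs through ocean freight to the destination port, but not insurance.
CIF value = CFR price + insurance = 504392.18 + 206.15 = 504598.33
Import duty = 504598.33 × 19% = 95873.68
Buyer bears: insurance 206.15 + delivery 1059.39 + duty 95873.68 = 97139.22
Landed cost = invoice 504392.18 + 97139.22 = 601531.40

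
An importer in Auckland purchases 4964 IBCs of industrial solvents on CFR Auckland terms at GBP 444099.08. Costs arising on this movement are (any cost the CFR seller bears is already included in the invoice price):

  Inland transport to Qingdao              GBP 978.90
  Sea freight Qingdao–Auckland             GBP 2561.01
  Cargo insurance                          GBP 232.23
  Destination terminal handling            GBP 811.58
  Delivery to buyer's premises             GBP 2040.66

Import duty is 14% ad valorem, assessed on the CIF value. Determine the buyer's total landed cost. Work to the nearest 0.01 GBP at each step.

Total landed cost: GBP 509389.93

CFR: the seller pays costs through ocean freight to the destination port, but not insurance.
Already in the invoice (seller's account under CFR): inland to port, freight — exclude.
CIF value = CFR price + insurance = 444099.08 + 232.23 = 444331.31
Import duty = 444331.31 × 14% = 62206.38
Buyer bears: insurance 232.23 + destination terminal 811.58 + delivery 2040.66 + duty 62206.38 = 65290.85
Landed cost = invoice 444099.08 + 65290.85 = 509389.93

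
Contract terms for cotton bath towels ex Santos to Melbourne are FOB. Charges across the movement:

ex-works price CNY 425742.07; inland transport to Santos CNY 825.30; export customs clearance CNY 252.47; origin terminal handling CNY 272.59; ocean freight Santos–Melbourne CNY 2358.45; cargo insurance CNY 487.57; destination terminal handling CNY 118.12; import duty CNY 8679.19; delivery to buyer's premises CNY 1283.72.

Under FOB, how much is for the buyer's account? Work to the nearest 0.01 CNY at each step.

Buyer's account: CNY 12927.05

FOB: the seller bears costs until goods are on board at the origin port; the buyer bears freight, insurance and all costs thereafter.
Seller's account: goods 425742.07 + inland to port 825.30 + export clearance 252.47 + origin terminal 272.59 = 427092.43
Buyer's account: freight 2358.45 + insurance 487.57 + destination terminal 118.12 + duty 8679.19 + delivery 1283.72 = 12927.05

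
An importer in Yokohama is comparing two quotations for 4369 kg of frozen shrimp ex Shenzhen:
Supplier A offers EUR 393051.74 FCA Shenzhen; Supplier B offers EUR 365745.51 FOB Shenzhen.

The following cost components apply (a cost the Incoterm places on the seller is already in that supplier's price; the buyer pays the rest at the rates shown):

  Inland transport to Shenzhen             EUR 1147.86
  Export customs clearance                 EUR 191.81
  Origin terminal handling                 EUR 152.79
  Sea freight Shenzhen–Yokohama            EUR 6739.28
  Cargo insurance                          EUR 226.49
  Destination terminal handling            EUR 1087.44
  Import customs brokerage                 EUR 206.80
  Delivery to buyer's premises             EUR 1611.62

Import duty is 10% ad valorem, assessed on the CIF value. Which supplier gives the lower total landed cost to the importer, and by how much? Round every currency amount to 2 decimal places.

Supplier B is cheaper by EUR 30204.92

Supplier A (FCA):
CIF value = FCA price + origin terminal + freight + insurance = 393051.74 + 152.79 + 6739.28 + 226.49 = 400170.30
Import duty = 400170.30 × 10% = 40017.03
Buyer bears (A): 152.79 + 6739.28 + 226.49 + 1087.44 + 206.80 + 1611.62 = 10024.42
Landed cost (A) = invoice 393051.74 + 10024.42 + duty 40017.03 = 443093.19
Supplier B (FOB):
CIF value = FOB price + freight + insurance = 365745.51 + 6739.28 + 226.49 = 372711.28
Import duty = 372711.28 × 10% = 37271.13
Buyer bears (B): 6739.28 + 226.49 + 1087.44 + 206.80 + 1611.62 = 9871.63
Landed cost (B) = invoice 365745.51 + 9871.63 + duty 37271.13 = 412888.27
Difference = |443093.19 − 412888.27| = 30204.92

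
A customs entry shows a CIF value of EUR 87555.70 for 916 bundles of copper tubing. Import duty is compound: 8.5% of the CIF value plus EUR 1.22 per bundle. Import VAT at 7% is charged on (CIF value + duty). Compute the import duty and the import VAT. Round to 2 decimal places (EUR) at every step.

Ad valorem component: 87555.70 × 8.5% = 7442.23
Specific component: 916 × 1.22 = 1117.52
Import duty = 7442.23 + 1117.52 = 8559.75
VAT base = CIF + duty = 87555.70 + 8559.75 = 96115.45
Import VAT = 96115.45 × 7% = 6728.08

Import duty: EUR 8559.75; import VAT: EUR 6728.08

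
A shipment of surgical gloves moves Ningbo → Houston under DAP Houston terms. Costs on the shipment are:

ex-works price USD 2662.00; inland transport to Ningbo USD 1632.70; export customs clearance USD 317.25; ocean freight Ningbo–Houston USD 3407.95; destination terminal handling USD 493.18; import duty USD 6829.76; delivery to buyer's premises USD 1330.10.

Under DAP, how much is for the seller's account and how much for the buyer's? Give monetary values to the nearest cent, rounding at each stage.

DAP: the seller bears all costs to the named destination except import duty and clearance.
Seller's account: goods 2662.00 + inland to port 1632.70 + export clearance 317.25 + freight 3407.95 + destination terminal 493.18 + delivery 1330.10 = 9843.18
Buyer's account: duty 6829.76 = 6829.76

Seller: USD 9843.18; buyer: USD 6829.76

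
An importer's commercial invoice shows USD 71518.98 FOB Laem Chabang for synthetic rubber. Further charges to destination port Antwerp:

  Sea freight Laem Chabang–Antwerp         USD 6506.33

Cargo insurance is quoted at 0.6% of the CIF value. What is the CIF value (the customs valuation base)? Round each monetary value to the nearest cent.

CIF value: USD 78496.29

Let C be the CIF value. C = FOB price + freight + 0.6% × C
C − 0.6% × C = 71518.98 + 6506.33
0.994 × C = 78025.31
C = 78025.31 / 0.994 = 78496.29
Insurance premium = 0.6% × 78496.29 = 470.98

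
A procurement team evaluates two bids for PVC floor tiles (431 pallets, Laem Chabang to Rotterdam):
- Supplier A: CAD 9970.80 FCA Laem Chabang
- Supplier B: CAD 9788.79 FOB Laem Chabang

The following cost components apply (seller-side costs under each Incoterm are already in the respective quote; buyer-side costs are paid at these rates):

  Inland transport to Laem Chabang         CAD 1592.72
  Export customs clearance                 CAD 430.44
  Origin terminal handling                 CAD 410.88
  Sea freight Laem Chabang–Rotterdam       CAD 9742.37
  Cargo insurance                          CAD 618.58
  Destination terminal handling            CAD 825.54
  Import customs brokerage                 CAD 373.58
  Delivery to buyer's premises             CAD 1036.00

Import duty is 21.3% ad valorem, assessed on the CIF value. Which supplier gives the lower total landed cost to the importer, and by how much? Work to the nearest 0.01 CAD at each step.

Supplier B is cheaper by CAD 719.18

Supplier A (FCA):
CIF value = FCA price + origin terminal + freight + insurance = 9970.80 + 410.88 + 9742.37 + 618.58 = 20742.63
Import duty = 20742.63 × 21.3% = 4418.18
Buyer bears (A): 410.88 + 9742.37 + 618.58 + 825.54 + 373.58 + 1036.00 = 13006.95
Landed cost (A) = invoice 9970.80 + 13006.95 + duty 4418.18 = 27395.93
Supplier B (FOB):
CIF value = FOB price + freight + insurance = 9788.79 + 9742.37 + 618.58 = 20149.74
Import duty = 20149.74 × 21.3% = 4291.89
Buyer bears (B): 9742.37 + 618.58 + 825.54 + 373.58 + 1036.00 = 12596.07
Landed cost (B) = invoice 9788.79 + 12596.07 + duty 4291.89 = 26676.75
Difference = |27395.93 − 26676.75| = 719.18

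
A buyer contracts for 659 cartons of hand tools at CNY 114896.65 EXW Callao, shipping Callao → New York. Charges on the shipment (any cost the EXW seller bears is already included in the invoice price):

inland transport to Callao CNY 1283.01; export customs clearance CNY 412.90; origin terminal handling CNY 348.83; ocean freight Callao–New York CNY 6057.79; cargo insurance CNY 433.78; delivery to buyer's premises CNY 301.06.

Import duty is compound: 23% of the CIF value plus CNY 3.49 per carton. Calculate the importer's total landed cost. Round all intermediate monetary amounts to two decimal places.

Total landed cost: CNY 154423.51

EXW: the seller makes goods available at their premises; the buyer bears all onward costs.
CIF value = EXW price + inland to port + export clearance + origin terminal + freight + insurance = 114896.65 + 1283.01 + 412.90 + 348.83 + 6057.79 + 433.78 = 123432.96
Ad valorem component: 123432.96 × 23% = 28389.58
Specific component: 659 × 3.49 = 2299.91
Import duty = 28389.58 + 2299.91 = 30689.49
Buyer bears: inland to port 1283.01 + export clearance 412.90 + origin terminal 348.83 + freight 6057.79 + insurance 433.78 + delivery 301.06 + duty 30689.49 = 39526.86
Landed cost = invoice 114896.65 + 39526.86 = 154423.51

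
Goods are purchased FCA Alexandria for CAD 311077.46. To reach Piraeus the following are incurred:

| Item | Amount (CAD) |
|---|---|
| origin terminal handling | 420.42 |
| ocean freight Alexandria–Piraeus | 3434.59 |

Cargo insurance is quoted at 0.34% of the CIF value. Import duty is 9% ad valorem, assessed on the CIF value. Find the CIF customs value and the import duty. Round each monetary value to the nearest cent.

CIF value: CAD 316006.89; import duty: CAD 28440.62

Let C be the CIF value. C = FCA price + pre-shipment costs + freight + 0.34% × C
C − 0.34% × C = 311077.46 + 420.42 + 3434.59
0.9966 × C = 314932.47
C = 314932.47 / 0.9966 = 316006.89
Insurance premium = 0.34% × 316006.89 = 1074.42
Import duty = 316006.89 × 9% = 28440.62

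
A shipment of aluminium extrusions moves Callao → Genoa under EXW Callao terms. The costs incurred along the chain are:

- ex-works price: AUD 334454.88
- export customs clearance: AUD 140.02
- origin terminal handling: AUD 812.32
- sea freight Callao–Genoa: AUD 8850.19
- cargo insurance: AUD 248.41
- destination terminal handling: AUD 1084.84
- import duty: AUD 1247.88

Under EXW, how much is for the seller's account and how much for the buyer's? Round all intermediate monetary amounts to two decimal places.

Seller: AUD 334454.88; buyer: AUD 12383.66

EXW: the seller makes goods available at their premises; the buyer bears all onward costs.
Seller's account: goods 334454.88 = 334454.88
Buyer's account: export clearance 140.02 + origin terminal 812.32 + freight 8850.19 + insurance 248.41 + destination terminal 1084.84 + duty 1247.88 = 12383.66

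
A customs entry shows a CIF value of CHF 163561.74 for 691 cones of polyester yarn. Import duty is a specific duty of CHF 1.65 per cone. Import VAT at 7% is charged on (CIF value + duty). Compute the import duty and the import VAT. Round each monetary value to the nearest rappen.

Import duty: CHF 1140.15; import VAT: CHF 11529.13

Import duty = 691 × 1.65 = 1140.15
VAT base = CIF + duty = 163561.74 + 1140.15 = 164701.89
Import VAT = 164701.89 × 7% = 11529.13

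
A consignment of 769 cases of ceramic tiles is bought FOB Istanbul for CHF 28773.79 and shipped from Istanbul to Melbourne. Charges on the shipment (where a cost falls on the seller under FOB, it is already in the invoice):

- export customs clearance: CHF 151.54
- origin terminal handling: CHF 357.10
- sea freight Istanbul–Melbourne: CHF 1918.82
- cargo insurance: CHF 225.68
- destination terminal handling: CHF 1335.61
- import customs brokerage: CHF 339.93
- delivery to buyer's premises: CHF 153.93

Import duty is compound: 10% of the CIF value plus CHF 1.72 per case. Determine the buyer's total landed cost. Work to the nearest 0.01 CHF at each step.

Total landed cost: CHF 37162.27

FOB: the seller bears costs until goods are on board at the origin port; the buyer bears freight, insurance and all costs thereafter.
Already in the invoice (seller's account under FOB): export clearance, origin terminal — exclude.
CIF value = FOB price + freight + insurance = 28773.79 + 1918.82 + 225.68 = 30918.29
Ad valorem component: 30918.29 × 10% = 3091.83
Specific component: 769 × 1.72 = 1322.68
Import duty = 3091.83 + 1322.68 = 4414.51
Buyer bears: freight 1918.82 + insurance 225.68 + destination terminal 1335.61 + brokerage 339.93 + delivery 153.93 + duty 4414.51 = 8388.48
Landed cost = invoice 28773.79 + 8388.48 = 37162.27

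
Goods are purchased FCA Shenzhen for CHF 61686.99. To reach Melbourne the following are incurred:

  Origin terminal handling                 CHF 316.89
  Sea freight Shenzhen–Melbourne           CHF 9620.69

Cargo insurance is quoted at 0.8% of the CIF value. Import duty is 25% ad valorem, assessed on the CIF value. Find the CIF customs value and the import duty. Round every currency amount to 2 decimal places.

CIF value: CHF 72202.19; import duty: CHF 18050.55

Let C be the CIF value. C = FCA price + pre-shipment costs + freight + 0.8% × C
C − 0.8% × C = 61686.99 + 316.89 + 9620.69
0.992 × C = 71624.57
C = 71624.57 / 0.992 = 72202.19
Insurance premium = 0.8% × 72202.19 = 577.62
Import duty = 72202.19 × 25% = 18050.55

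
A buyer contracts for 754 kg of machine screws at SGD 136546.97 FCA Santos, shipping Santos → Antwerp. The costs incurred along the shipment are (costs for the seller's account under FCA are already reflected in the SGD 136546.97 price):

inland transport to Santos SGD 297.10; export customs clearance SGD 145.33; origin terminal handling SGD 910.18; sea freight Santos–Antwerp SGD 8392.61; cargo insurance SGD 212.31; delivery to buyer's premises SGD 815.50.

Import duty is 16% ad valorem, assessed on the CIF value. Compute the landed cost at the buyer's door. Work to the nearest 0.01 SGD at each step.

Total landed cost: SGD 170247.50

FCA: the seller delivers export-cleared goods to the carrier; the buyer bears costs from that point.
Already in the invoice (seller's account under FCA): inland to port, export clearance — exclude.
CIF value = FCA price + origin terminal + freight + insurance = 136546.97 + 910.18 + 8392.61 + 212.31 = 146062.07
Import duty = 146062.07 × 16% = 23369.93
Buyer bears: origin terminal 910.18 + freight 8392.61 + insurance 212.31 + delivery 815.50 + duty 23369.93 = 33700.53
Landed cost = invoice 136546.97 + 33700.53 = 170247.50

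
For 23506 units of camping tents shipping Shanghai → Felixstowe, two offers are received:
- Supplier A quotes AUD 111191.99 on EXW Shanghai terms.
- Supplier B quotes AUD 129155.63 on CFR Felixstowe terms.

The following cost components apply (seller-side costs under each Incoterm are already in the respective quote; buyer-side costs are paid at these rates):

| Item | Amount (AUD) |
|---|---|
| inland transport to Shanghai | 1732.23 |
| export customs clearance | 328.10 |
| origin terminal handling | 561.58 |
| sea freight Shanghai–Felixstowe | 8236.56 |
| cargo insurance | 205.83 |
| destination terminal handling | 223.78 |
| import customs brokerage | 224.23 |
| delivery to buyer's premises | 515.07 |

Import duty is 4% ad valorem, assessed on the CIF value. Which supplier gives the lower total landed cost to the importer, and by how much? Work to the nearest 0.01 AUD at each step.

Supplier A is cheaper by AUD 7389.38

Supplier A (EXW):
CIF value = EXW price + inland to port + export clearance + origin terminal + freight + insurance = 111191.99 + 1732.23 + 328.10 + 561.58 + 8236.56 + 205.83 = 122256.29
Import duty = 122256.29 × 4% = 4890.25
Buyer bears (A): 1732.23 + 328.10 + 561.58 + 8236.56 + 205.83 + 223.78 + 224.23 + 515.07 = 12027.38
Landed cost (A) = invoice 111191.99 + 12027.38 + duty 4890.25 = 128109.62
Supplier B (CFR):
CIF value = CFR price + insurance = 129155.63 + 205.83 = 129361.46
Import duty = 129361.46 × 4% = 5174.46
Buyer bears (B): 205.83 + 223.78 + 224.23 + 515.07 = 1168.91
Landed cost (B) = invoice 129155.63 + 1168.91 + duty 5174.46 = 135499.00
Difference = |128109.62 − 135499.00| = 7389.38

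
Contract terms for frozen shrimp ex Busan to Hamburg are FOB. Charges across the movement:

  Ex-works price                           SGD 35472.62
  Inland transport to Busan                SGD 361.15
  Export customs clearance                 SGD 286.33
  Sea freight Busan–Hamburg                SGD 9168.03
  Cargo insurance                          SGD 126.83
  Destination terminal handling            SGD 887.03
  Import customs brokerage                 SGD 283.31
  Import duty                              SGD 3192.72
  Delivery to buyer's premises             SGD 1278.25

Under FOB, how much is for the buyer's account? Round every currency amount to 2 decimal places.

FOB: the seller bears costs until goods are on board at the origin port; the buyer bears freight, insurance and all costs thereafter.
Seller's account: goods 35472.62 + inland to port 361.15 + export clearance 286.33 = 36120.10
Buyer's account: freight 9168.03 + insurance 126.83 + destination terminal 887.03 + brokerage 283.31 + duty 3192.72 + delivery 1278.25 = 14936.17

Buyer's account: SGD 14936.17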